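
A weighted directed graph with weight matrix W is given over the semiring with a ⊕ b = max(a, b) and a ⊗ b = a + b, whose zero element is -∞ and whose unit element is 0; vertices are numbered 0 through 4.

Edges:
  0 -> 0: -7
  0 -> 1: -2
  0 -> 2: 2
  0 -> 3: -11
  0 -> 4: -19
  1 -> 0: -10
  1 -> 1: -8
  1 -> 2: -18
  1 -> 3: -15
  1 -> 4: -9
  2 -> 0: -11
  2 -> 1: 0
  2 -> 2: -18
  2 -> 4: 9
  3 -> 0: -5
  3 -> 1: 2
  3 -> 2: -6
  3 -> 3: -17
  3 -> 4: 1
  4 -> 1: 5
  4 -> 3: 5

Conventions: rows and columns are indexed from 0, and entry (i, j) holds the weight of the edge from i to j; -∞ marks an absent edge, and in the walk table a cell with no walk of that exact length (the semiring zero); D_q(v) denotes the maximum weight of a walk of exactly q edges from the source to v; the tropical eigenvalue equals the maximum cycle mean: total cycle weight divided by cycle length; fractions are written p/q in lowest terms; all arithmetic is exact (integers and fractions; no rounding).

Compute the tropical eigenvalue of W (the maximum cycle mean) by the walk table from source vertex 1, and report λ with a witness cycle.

q=0: [-∞, 0, -∞, -∞, -∞]
q=1: [-10, -8, -18, -15, -9]
q=2: [-17, -4, -8, -4, -9]
q=3: [-9, -2, -10, -4, 1]
q=4: [-9, 6, -7, 6, -1]
q=5: [1, 8, 0, 4, 7]
Optimal cycle mean attained by: cycle 3->4->3, total 1 + 5, length 2.
Answer: λ = 3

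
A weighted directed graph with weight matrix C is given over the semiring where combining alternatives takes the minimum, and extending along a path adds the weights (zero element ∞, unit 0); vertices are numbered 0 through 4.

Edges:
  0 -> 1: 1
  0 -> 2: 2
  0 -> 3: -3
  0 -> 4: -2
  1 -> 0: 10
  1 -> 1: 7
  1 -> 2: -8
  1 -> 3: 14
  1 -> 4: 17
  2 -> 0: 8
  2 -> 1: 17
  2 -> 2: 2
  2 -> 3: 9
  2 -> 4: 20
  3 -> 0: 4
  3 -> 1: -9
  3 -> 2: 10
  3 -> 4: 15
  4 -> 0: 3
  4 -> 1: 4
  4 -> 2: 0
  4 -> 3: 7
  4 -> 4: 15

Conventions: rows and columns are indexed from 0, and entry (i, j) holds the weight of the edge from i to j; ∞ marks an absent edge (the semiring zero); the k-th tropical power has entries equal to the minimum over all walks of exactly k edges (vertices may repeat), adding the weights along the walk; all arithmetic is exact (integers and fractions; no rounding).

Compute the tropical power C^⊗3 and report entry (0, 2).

C^⊗2:
  [1, -12, -7, 5, 12]
  [0, 5, -6, 1, 8]
  [10, 0, 4, 5, 6]
  [1, -2, -17, 1, 2]
  [8, -2, -4, 0, 1]
C^⊗3:
  [-2, -5, -20, -2, -1]
  [2, -8, -4, -3, -2]
  [9, -4, -8, 7, 8]
  [-9, -8, -15, -8, -1]
  [4, -9, -10, 5, 6]
Key observation: the optimum is the walk 0->3->1->2, with weight (-3) + (-9) + (-8) = -20.
Optimal value attained by: walk 0->3->1->2.
Answer: (C^⊗3)[0][2] = -20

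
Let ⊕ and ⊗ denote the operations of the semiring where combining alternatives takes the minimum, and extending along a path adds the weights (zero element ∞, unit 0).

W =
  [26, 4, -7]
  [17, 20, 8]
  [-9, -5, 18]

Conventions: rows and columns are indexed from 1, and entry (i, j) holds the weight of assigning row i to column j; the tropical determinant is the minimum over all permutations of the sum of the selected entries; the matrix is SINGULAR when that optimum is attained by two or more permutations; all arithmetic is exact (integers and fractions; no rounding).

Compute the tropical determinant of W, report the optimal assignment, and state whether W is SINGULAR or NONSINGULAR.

σ = (1, 2, 3): 26 + 20 + 18 = 64
σ = (1, 3, 2): 26 + 8 + (-5) = 29
σ = (2, 1, 3): 4 + 17 + 18 = 39
σ = (2, 3, 1): 4 + 8 + (-9) = 3
σ = (3, 1, 2): (-7) + 17 + (-5) = 5
σ = (3, 2, 1): (-7) + 20 + (-9) = 4
Optimal value attained by: σ = (2, 3, 1).
Answer: det⊕(W) = 3; verdict: NONSINGULAR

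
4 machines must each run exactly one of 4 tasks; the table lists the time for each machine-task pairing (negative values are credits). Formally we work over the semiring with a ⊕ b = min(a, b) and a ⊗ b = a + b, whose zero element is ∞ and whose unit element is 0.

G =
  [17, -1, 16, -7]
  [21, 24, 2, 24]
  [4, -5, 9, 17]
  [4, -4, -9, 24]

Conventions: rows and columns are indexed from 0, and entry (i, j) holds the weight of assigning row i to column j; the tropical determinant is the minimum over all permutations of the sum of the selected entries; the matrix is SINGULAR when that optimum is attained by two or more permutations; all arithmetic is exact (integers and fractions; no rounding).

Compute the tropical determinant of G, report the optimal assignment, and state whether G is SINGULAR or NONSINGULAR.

σ = (0, 1, 2, 3): 17 + 24 + 9 + 24 = 74
σ = (0, 1, 3, 2): 17 + 24 + 17 + (-9) = 49
σ = (0, 2, 1, 3): 17 + 2 + (-5) + 24 = 38
σ = (0, 2, 3, 1): 17 + 2 + 17 + (-4) = 32
σ = (0, 3, 1, 2): 17 + 24 + (-5) + (-9) = 27
σ = (0, 3, 2, 1): 17 + 24 + 9 + (-4) = 46
σ = (1, 0, 2, 3): (-1) + 21 + 9 + 24 = 53
σ = (1, 0, 3, 2): (-1) + 21 + 17 + (-9) = 28
σ = (1, 2, 0, 3): (-1) + 2 + 4 + 24 = 29
σ = (1, 2, 3, 0): (-1) + 2 + 17 + 4 = 22
σ = (1, 3, 0, 2): (-1) + 24 + 4 + (-9) = 18
σ = (1, 3, 2, 0): (-1) + 24 + 9 + 4 = 36
σ = (2, 0, 1, 3): 16 + 21 + (-5) + 24 = 56
σ = (2, 0, 3, 1): 16 + 21 + 17 + (-4) = 50
σ = (2, 1, 0, 3): 16 + 24 + 4 + 24 = 68
σ = (2, 1, 3, 0): 16 + 24 + 17 + 4 = 61
σ = (2, 3, 0, 1): 16 + 24 + 4 + (-4) = 40
σ = (2, 3, 1, 0): 16 + 24 + (-5) + 4 = 39
σ = (3, 0, 1, 2): (-7) + 21 + (-5) + (-9) = 0
σ = (3, 0, 2, 1): (-7) + 21 + 9 + (-4) = 19
σ = (3, 1, 0, 2): (-7) + 24 + 4 + (-9) = 12
σ = (3, 1, 2, 0): (-7) + 24 + 9 + 4 = 30
σ = (3, 2, 0, 1): (-7) + 2 + 4 + (-4) = -5
σ = (3, 2, 1, 0): (-7) + 2 + (-5) + 4 = -6
Optimal value attained by: σ = (3, 2, 1, 0).
Answer: det⊕(G) = -6; verdict: NONSINGULAR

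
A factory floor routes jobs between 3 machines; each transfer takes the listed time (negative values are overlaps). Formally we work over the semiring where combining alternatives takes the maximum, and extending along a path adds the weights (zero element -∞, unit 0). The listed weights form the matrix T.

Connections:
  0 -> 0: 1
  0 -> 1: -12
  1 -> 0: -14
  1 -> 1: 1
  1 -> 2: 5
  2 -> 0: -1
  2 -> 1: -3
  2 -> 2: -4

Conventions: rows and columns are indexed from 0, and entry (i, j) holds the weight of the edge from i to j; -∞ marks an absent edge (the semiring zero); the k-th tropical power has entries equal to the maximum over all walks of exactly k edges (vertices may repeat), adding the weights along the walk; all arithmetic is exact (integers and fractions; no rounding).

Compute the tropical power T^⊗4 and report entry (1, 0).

T^⊗2:
  [2, -11, -7]
  [4, 2, 6]
  [0, -2, 2]
T^⊗3:
  [3, -10, -6]
  [5, 3, 7]
  [1, -1, 3]
T^⊗4:
  [4, -9, -5]
  [6, 4, 8]
  [2, 0, 4]
Key observation: the optimum is the walk 1->1->1->2->0, with weight 1 + 1 + 5 + (-1) = 6.
Optimal value attained by: walk 1->1->1->2->0.
Answer: (T^⊗4)[1][0] = 6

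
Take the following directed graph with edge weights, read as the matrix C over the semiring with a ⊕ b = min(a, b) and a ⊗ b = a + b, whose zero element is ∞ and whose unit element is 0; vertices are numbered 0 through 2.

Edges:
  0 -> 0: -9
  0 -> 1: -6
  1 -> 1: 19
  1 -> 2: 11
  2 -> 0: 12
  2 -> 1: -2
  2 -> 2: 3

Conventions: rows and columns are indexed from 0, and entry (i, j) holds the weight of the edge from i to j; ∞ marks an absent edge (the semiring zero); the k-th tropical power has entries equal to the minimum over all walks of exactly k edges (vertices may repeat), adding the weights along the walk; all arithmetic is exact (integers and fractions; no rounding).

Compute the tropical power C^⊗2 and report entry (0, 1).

C^⊗2:
  [-18, -15, 5]
  [23, 9, 14]
  [3, 1, 6]
Key observation: the optimum is the walk 0->0->1, with weight (-9) + (-6) = -15.
Optimal value attained by: walk 0->0->1.
Answer: (C^⊗2)[0][1] = -15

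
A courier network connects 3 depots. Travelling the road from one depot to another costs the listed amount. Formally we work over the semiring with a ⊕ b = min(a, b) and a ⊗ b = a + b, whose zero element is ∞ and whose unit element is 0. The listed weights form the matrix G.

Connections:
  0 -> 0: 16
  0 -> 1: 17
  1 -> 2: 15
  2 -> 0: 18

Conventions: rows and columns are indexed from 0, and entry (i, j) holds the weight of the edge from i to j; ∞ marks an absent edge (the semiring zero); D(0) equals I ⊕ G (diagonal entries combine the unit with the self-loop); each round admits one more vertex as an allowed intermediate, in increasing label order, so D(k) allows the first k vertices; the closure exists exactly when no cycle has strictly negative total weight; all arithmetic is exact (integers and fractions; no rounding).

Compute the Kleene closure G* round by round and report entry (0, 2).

D(0):
  [0, 17, ∞]
  [∞, 0, 15]
  [18, ∞, 0]
D(1):
  [0, 17, ∞]
  [∞, 0, 15]
  [18, 35, 0]
D(2):
  [0, 17, 32]
  [∞, 0, 15]
  [18, 35, 0]
D(3):
  [0, 17, 32]
  [33, 0, 15]
  [18, 35, 0]
Answer: G*[0][2] = 32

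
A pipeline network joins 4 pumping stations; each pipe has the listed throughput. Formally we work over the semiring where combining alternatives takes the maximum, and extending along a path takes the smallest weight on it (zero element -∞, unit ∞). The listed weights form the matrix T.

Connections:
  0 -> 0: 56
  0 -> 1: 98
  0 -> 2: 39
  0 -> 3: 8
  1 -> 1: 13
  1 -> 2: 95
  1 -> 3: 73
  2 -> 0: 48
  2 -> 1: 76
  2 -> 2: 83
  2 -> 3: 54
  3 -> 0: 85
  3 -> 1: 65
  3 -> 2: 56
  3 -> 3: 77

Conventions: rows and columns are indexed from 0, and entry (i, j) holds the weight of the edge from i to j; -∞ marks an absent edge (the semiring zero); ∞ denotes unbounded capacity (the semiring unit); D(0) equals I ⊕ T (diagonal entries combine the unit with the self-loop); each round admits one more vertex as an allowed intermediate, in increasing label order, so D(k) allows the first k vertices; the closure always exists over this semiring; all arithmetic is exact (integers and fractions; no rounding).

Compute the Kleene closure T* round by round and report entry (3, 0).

D(0):
  [∞, 98, 39, 8]
  [-∞, ∞, 95, 73]
  [48, 76, ∞, 54]
  [85, 65, 56, ∞]
D(1):
  [∞, 98, 39, 8]
  [-∞, ∞, 95, 73]
  [48, 76, ∞, 54]
  [85, 85, 56, ∞]
D(2):
  [∞, 98, 95, 73]
  [-∞, ∞, 95, 73]
  [48, 76, ∞, 73]
  [85, 85, 85, ∞]
D(3):
  [∞, 98, 95, 73]
  [48, ∞, 95, 73]
  [48, 76, ∞, 73]
  [85, 85, 85, ∞]
D(4):
  [∞, 98, 95, 73]
  [73, ∞, 95, 73]
  [73, 76, ∞, 73]
  [85, 85, 85, ∞]
Answer: T*[3][0] = 85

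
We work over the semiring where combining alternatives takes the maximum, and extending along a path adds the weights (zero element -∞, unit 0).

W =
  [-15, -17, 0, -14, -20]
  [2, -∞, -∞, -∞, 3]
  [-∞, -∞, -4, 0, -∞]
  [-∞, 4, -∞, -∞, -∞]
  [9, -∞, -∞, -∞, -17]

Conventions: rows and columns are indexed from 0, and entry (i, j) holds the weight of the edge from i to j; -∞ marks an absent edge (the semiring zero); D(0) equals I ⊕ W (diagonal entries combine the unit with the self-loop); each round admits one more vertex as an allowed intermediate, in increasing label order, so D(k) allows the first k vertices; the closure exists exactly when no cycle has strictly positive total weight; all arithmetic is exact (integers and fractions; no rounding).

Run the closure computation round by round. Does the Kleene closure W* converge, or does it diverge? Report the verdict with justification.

D(0):
  [0, -17, 0, -14, -20]
  [2, 0, -∞, -∞, 3]
  [-∞, -∞, 0, 0, -∞]
  [-∞, 4, -∞, 0, -∞]
  [9, -∞, -∞, -∞, 0]
D(1):
  [0, -17, 0, -14, -20]
  [2, 0, 2, -12, 3]
  [-∞, -∞, 0, 0, -∞]
  [-∞, 4, -∞, 0, -∞]
  [9, -8, 9, -5, 0]
D(2):
  [0, -17, 0, -14, -14]
  [2, 0, 2, -12, 3]
  [-∞, -∞, 0, 0, -∞]
  [6, 4, 6, 0, 7]
  [9, -8, 9, -5, 0]
Detection: at round 3, diagonal entry (3, 3) turns strictly positive.
Key observation: the cycle 3->1->0->2->3 has total weight 4 + 2 + 0 + 0, which is strictly positive.
Answer: DIVERGES — positive cycle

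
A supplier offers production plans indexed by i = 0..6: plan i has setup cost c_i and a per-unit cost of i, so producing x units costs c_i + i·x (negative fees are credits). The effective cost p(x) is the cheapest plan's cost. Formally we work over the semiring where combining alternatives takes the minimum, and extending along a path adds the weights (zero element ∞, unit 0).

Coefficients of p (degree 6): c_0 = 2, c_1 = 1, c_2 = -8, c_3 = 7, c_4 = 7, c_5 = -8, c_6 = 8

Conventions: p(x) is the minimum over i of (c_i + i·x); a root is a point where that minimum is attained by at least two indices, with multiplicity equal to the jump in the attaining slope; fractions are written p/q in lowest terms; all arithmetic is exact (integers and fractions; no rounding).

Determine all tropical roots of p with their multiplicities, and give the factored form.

hull edge (i=0, c=2) to (i=2, c=-8): slope -5, span 2
hull edge (i=2, c=-8) to (i=5, c=-8): slope 0, span 3
hull edge (i=5, c=-8) to (i=6, c=8): slope 16, span 1
Factored form: p(x) = 8 ⊗ (x ⊕ (-16)) ⊗ (x ⊕ 0) ⊗ (x ⊕ 0) ⊗ (x ⊕ 0) ⊗ (x ⊕ 5) ⊗ (x ⊕ 5)
Answer: roots = -16 (mult 1), 0 (mult 3), 5 (mult 2)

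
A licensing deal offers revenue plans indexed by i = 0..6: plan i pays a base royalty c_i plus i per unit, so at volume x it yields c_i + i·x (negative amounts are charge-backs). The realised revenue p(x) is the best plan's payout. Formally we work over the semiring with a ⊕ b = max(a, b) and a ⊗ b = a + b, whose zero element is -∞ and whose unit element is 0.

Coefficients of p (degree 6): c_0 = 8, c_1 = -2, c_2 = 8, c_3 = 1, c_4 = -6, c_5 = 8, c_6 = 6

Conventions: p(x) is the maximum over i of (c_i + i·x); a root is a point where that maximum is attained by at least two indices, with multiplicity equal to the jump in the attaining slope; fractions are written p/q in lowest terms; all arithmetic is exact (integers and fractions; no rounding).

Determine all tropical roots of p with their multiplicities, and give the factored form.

hull edge (i=0, c=8) to (i=5, c=8): slope 0, span 5
hull edge (i=5, c=8) to (i=6, c=6): slope -2, span 1
Factored form: p(x) = 6 ⊗ (x ⊕ 0) ⊗ (x ⊕ 0) ⊗ (x ⊕ 0) ⊗ (x ⊕ 0) ⊗ (x ⊕ 0) ⊗ (x ⊕ 2)
Answer: roots = 0 (mult 5), 2 (mult 1)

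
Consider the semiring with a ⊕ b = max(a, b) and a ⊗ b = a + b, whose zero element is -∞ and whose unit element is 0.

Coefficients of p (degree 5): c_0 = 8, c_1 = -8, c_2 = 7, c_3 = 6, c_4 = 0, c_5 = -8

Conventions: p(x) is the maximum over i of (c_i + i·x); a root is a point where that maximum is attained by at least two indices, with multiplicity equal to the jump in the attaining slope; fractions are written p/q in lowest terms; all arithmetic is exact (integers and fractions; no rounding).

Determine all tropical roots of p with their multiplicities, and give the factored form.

hull edge (i=0, c=8) to (i=2, c=7): slope -1/2, span 2
hull edge (i=2, c=7) to (i=3, c=6): slope -1, span 1
hull edge (i=3, c=6) to (i=4, c=0): slope -6, span 1
hull edge (i=4, c=0) to (i=5, c=-8): slope -8, span 1
Factored form: p(x) = -8 ⊗ (x ⊕ 1/2) ⊗ (x ⊕ 1/2) ⊗ (x ⊕ 1) ⊗ (x ⊕ 6) ⊗ (x ⊕ 8)
Answer: roots = 1/2 (mult 2), 1 (mult 1), 6 (mult 1), 8 (mult 1)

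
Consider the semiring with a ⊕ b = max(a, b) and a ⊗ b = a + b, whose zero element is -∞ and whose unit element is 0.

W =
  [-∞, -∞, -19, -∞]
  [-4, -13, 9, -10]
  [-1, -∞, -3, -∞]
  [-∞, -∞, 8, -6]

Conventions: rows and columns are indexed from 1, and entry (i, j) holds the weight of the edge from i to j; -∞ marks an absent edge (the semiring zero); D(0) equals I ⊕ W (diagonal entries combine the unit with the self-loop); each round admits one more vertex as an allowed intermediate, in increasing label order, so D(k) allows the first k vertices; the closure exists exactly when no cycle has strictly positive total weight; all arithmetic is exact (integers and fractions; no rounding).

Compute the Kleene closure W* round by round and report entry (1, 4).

D(0):
  [0, -∞, -19, -∞]
  [-4, 0, 9, -10]
  [-1, -∞, 0, -∞]
  [-∞, -∞, 8, 0]
D(1):
  [0, -∞, -19, -∞]
  [-4, 0, 9, -10]
  [-1, -∞, 0, -∞]
  [-∞, -∞, 8, 0]
D(2):
  [0, -∞, -19, -∞]
  [-4, 0, 9, -10]
  [-1, -∞, 0, -∞]
  [-∞, -∞, 8, 0]
D(3):
  [0, -∞, -19, -∞]
  [8, 0, 9, -10]
  [-1, -∞, 0, -∞]
  [7, -∞, 8, 0]
D(4):
  [0, -∞, -19, -∞]
  [8, 0, 9, -10]
  [-1, -∞, 0, -∞]
  [7, -∞, 8, 0]
Answer: W*[1][4] = -∞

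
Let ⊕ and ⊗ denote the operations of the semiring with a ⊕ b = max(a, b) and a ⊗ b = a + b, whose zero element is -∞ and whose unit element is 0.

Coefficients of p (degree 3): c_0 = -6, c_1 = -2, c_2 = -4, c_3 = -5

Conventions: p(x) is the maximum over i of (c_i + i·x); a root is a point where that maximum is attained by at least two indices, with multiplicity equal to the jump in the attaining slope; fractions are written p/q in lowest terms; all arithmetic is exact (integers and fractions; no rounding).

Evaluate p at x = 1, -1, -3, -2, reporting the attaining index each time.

p(1) = max(-6+0·1=-6, -2+1·1=-1, -4+2·1=-2, -5+3·1=-2) = -1 (attained by i=1)
p(-1) = max(-6+0·(-1)=-6, -2+1·(-1)=-3, -4+2·(-1)=-6, -5+3·(-1)=-8) = -3 (attained by i=1)
p(-3) = max(-6+0·(-3)=-6, -2+1·(-3)=-5, -4+2·(-3)=-10, -5+3·(-3)=-14) = -5 (attained by i=1)
p(-2) = max(-6+0·(-2)=-6, -2+1·(-2)=-4, -4+2·(-2)=-8, -5+3·(-2)=-11) = -4 (attained by i=1)
Answer: p(1) = -1; p(-1) = -3; p(-3) = -5; p(-2) = -4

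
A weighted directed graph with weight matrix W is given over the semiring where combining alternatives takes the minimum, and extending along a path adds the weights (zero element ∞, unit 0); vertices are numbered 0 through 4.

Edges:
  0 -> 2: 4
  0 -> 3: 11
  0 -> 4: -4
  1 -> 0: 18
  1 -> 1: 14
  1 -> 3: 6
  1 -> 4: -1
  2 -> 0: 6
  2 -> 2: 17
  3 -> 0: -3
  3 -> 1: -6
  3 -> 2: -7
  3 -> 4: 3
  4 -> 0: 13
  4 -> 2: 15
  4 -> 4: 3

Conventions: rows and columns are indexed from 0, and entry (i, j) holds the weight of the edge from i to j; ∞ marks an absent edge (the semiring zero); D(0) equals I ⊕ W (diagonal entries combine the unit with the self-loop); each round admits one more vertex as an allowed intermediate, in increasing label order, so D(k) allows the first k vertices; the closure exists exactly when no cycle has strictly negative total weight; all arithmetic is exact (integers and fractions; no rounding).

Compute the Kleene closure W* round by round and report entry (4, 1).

D(0):
  [0, ∞, 4, 11, -4]
  [18, 0, ∞, 6, -1]
  [6, ∞, 0, ∞, ∞]
  [-3, -6, -7, 0, 3]
  [13, ∞, 15, ∞, 0]
D(1):
  [0, ∞, 4, 11, -4]
  [18, 0, 22, 6, -1]
  [6, ∞, 0, 17, 2]
  [-3, -6, -7, 0, -7]
  [13, ∞, 15, 24, 0]
D(2):
  [0, ∞, 4, 11, -4]
  [18, 0, 22, 6, -1]
  [6, ∞, 0, 17, 2]
  [-3, -6, -7, 0, -7]
  [13, ∞, 15, 24, 0]
D(3):
  [0, ∞, 4, 11, -4]
  [18, 0, 22, 6, -1]
  [6, ∞, 0, 17, 2]
  [-3, -6, -7, 0, -7]
  [13, ∞, 15, 24, 0]
D(4):
  [0, 5, 4, 11, -4]
  [3, 0, -1, 6, -1]
  [6, 11, 0, 17, 2]
  [-3, -6, -7, 0, -7]
  [13, 18, 15, 24, 0]
D(5):
  [0, 5, 4, 11, -4]
  [3, 0, -1, 6, -1]
  [6, 11, 0, 17, 2]
  [-3, -6, -7, 0, -7]
  [13, 18, 15, 24, 0]
Answer: W*[4][1] = 18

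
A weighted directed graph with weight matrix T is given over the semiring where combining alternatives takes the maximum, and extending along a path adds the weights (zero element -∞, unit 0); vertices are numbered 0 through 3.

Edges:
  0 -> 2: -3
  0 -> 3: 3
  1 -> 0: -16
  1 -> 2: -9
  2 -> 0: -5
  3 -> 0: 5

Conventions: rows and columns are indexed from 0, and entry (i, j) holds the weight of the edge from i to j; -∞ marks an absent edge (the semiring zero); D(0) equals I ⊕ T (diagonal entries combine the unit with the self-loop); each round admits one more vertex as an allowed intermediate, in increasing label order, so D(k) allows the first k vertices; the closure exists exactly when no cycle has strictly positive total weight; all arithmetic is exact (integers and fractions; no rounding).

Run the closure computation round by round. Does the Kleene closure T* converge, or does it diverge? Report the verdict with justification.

D(0):
  [0, -∞, -3, 3]
  [-16, 0, -9, -∞]
  [-5, -∞, 0, -∞]
  [5, -∞, -∞, 0]
Detection: at round 1, diagonal entry (3, 3) turns strictly positive.
Key observation: the cycle 3->0->3 has total weight 5 + 3, which is strictly positive.
Answer: DIVERGES — positive cycle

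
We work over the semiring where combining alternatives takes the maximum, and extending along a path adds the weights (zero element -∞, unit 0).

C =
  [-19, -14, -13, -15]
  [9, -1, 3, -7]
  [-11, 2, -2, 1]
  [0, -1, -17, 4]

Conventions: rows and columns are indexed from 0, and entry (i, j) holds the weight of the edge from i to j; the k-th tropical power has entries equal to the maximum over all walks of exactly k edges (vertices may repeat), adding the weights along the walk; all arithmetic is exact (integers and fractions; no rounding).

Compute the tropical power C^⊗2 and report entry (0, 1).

C^⊗2:
  [-5, -11, -11, -11]
  [8, 5, 2, 4]
  [11, 1, 5, 5]
  [8, 3, 2, 8]
Key observation: the optimum is the walk 0->2->1, with weight (-13) + 2 = -11.
Optimal value attained by: walk 0->2->1.
Answer: (C^⊗2)[0][1] = -11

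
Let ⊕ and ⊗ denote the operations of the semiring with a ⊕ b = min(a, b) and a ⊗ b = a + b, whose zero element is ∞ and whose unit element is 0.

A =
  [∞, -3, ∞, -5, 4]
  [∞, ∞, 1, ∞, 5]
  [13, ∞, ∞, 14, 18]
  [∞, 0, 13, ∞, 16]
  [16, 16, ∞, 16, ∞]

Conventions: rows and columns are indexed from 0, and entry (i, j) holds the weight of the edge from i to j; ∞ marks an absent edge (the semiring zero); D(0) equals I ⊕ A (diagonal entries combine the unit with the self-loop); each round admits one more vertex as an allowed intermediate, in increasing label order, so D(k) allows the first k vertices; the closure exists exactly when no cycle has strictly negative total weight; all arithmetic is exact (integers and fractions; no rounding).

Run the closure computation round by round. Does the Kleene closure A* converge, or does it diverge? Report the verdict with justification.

D(0):
  [0, -3, ∞, -5, 4]
  [∞, 0, 1, ∞, 5]
  [13, ∞, 0, 14, 18]
  [∞, 0, 13, 0, 16]
  [16, 16, ∞, 16, 0]
D(1):
  [0, -3, ∞, -5, 4]
  [∞, 0, 1, ∞, 5]
  [13, 10, 0, 8, 17]
  [∞, 0, 13, 0, 16]
  [16, 13, ∞, 11, 0]
D(2):
  [0, -3, -2, -5, 2]
  [∞, 0, 1, ∞, 5]
  [13, 10, 0, 8, 15]
  [∞, 0, 1, 0, 5]
  [16, 13, 14, 11, 0]
D(3):
  [0, -3, -2, -5, 2]
  [14, 0, 1, 9, 5]
  [13, 10, 0, 8, 15]
  [14, 0, 1, 0, 5]
  [16, 13, 14, 11, 0]
D(4):
  [0, -5, -4, -5, 0]
  [14, 0, 1, 9, 5]
  [13, 8, 0, 8, 13]
  [14, 0, 1, 0, 5]
  [16, 11, 12, 11, 0]
D(5):
  [0, -5, -4, -5, 0]
  [14, 0, 1, 9, 5]
  [13, 8, 0, 8, 13]
  [14, 0, 1, 0, 5]
  [16, 11, 12, 11, 0]
Key observation: every diagonal entry stays at the unit through all rounds, so no improving cycle exists.
Answer: CONVERGES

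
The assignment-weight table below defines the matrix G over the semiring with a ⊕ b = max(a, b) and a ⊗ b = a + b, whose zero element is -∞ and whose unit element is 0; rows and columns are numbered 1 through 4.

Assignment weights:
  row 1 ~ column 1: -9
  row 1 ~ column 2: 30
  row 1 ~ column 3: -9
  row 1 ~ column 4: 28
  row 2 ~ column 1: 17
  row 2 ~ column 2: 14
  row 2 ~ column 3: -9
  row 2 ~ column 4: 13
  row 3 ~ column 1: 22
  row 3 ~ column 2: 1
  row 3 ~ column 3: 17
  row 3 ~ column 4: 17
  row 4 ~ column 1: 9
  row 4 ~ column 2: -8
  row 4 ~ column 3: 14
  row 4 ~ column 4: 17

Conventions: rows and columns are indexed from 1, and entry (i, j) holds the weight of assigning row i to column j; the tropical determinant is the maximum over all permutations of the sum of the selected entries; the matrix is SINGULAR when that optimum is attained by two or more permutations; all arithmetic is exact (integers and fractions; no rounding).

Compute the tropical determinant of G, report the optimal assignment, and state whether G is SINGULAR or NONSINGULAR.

σ = (1, 2, 3, 4): (-9) + 14 + 17 + 17 = 39
σ = (1, 2, 4, 3): (-9) + 14 + 17 + 14 = 36
σ = (1, 3, 2, 4): (-9) + (-9) + 1 + 17 = 0
σ = (1, 3, 4, 2): (-9) + (-9) + 17 + (-8) = -9
σ = (1, 4, 2, 3): (-9) + 13 + 1 + 14 = 19
σ = (1, 4, 3, 2): (-9) + 13 + 17 + (-8) = 13
σ = (2, 1, 3, 4): 30 + 17 + 17 + 17 = 81
σ = (2, 1, 4, 3): 30 + 17 + 17 + 14 = 78
σ = (2, 3, 1, 4): 30 + (-9) + 22 + 17 = 60
σ = (2, 3, 4, 1): 30 + (-9) + 17 + 9 = 47
σ = (2, 4, 1, 3): 30 + 13 + 22 + 14 = 79
σ = (2, 4, 3, 1): 30 + 13 + 17 + 9 = 69
σ = (3, 1, 2, 4): (-9) + 17 + 1 + 17 = 26
σ = (3, 1, 4, 2): (-9) + 17 + 17 + (-8) = 17
σ = (3, 2, 1, 4): (-9) + 14 + 22 + 17 = 44
σ = (3, 2, 4, 1): (-9) + 14 + 17 + 9 = 31
σ = (3, 4, 1, 2): (-9) + 13 + 22 + (-8) = 18
σ = (3, 4, 2, 1): (-9) + 13 + 1 + 9 = 14
σ = (4, 1, 2, 3): 28 + 17 + 1 + 14 = 60
σ = (4, 1, 3, 2): 28 + 17 + 17 + (-8) = 54
σ = (4, 2, 1, 3): 28 + 14 + 22 + 14 = 78
σ = (4, 2, 3, 1): 28 + 14 + 17 + 9 = 68
σ = (4, 3, 1, 2): 28 + (-9) + 22 + (-8) = 33
σ = (4, 3, 2, 1): 28 + (-9) + 1 + 9 = 29
Optimal value attained by: σ = (2, 1, 3, 4).
Answer: det⊕(G) = 81; verdict: NONSINGULAR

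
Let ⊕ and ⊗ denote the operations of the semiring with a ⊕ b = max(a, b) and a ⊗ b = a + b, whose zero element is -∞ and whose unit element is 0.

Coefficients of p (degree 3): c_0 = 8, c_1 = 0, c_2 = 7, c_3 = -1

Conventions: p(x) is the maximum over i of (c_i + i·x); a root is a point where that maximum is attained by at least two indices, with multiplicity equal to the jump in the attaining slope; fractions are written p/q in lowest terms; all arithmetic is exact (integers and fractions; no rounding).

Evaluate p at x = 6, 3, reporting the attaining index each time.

p(6) = max(8+0·6=8, 0+1·6=6, 7+2·6=19, -1+3·6=17) = 19 (attained by i=2)
p(3) = max(8+0·3=8, 0+1·3=3, 7+2·3=13, -1+3·3=8) = 13 (attained by i=2)
Answer: p(6) = 19; p(3) = 13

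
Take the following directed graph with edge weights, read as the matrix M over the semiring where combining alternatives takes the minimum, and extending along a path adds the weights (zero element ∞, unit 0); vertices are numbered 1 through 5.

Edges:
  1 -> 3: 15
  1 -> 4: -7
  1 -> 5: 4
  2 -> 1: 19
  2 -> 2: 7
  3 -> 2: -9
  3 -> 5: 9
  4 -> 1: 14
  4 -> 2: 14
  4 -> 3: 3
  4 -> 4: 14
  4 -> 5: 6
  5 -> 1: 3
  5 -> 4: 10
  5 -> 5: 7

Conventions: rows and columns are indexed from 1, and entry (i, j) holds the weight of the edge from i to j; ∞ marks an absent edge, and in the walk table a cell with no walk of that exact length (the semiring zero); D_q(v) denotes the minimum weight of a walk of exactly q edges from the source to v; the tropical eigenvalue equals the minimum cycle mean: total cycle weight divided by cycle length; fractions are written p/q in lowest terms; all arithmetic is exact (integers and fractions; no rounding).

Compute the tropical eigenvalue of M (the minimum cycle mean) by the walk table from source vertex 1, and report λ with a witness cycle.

q=0: [0, ∞, ∞, ∞, ∞]
q=1: [∞, ∞, 15, -7, 4]
q=2: [7, 6, -4, 7, -1]
q=3: [2, -13, 10, 0, 5]
q=4: [6, -6, 3, -5, 6]
q=5: [9, -6, -2, -1, 1]
Optimal cycle mean attained by: cycle 1->4->5->1, total (-7) + 6 + 3, length 3.
Answer: λ = 2/3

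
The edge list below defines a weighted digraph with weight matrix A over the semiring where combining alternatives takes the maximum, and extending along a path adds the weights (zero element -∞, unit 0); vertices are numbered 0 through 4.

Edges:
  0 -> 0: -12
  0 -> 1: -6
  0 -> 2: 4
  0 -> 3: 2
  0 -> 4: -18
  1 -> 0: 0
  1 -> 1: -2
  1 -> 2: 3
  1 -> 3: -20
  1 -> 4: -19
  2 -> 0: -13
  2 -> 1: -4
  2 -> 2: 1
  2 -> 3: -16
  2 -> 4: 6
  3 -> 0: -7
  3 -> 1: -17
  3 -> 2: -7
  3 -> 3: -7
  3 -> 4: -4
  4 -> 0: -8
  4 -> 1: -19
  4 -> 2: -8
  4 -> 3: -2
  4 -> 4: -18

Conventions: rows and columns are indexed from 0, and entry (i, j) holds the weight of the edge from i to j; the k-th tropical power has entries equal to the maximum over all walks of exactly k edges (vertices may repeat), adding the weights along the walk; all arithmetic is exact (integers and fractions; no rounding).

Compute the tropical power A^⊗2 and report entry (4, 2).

A^⊗2:
  [-5, 0, 5, -5, 10]
  [-2, -1, 4, 2, 9]
  [-2, -3, 2, 4, 7]
  [-12, -11, -3, -5, -1]
  [-9, -12, -4, -6, -2]
Key observation: the optimum is the walk 4->0->2, with weight (-8) + 4 = -4.
Optimal value attained by: walk 4->0->2.
Answer: (A^⊗2)[4][2] = -4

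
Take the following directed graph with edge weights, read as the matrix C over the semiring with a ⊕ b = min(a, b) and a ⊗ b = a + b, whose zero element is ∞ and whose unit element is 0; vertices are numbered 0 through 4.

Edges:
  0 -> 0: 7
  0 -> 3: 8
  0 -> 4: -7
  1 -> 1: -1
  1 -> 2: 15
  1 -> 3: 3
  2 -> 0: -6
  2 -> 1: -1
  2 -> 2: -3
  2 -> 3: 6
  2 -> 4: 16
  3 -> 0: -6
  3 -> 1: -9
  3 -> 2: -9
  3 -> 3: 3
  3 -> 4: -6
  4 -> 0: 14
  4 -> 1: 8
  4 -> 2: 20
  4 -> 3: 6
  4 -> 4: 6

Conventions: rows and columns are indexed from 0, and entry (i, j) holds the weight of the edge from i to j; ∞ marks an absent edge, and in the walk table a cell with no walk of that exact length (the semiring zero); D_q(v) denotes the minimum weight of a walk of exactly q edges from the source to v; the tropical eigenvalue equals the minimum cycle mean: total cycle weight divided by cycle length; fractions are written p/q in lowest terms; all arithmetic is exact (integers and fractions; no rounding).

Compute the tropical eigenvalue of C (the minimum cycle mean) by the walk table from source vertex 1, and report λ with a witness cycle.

q=0: [∞, 0, ∞, ∞, ∞]
q=1: [∞, -1, 15, 3, ∞]
q=2: [-3, -6, -6, 2, -3]
q=3: [-12, -7, -9, -3, -10]
q=4: [-15, -12, -12, -4, -19]
q=5: [-18, -13, -15, -13, -22]
Optimal cycle mean attained by: cycle 0->4->3->2->0, total (-7) + 6 + (-9) + (-6), length 4.
Answer: λ = -4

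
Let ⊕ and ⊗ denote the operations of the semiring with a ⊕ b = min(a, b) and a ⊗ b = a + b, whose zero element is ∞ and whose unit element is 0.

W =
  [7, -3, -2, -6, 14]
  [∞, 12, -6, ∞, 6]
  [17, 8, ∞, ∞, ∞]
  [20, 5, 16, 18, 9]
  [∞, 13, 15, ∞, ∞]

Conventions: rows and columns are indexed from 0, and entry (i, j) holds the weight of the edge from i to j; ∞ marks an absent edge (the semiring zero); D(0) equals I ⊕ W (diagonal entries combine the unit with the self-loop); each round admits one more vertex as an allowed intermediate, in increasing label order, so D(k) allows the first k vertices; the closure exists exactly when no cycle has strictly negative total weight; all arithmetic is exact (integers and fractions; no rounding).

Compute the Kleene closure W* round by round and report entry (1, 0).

D(0):
  [0, -3, -2, -6, 14]
  [∞, 0, -6, ∞, 6]
  [17, 8, 0, ∞, ∞]
  [20, 5, 16, 0, 9]
  [∞, 13, 15, ∞, 0]
D(1):
  [0, -3, -2, -6, 14]
  [∞, 0, -6, ∞, 6]
  [17, 8, 0, 11, 31]
  [20, 5, 16, 0, 9]
  [∞, 13, 15, ∞, 0]
D(2):
  [0, -3, -9, -6, 3]
  [∞, 0, -6, ∞, 6]
  [17, 8, 0, 11, 14]
  [20, 5, -1, 0, 9]
  [∞, 13, 7, ∞, 0]
D(3):
  [0, -3, -9, -6, 3]
  [11, 0, -6, 5, 6]
  [17, 8, 0, 11, 14]
  [16, 5, -1, 0, 9]
  [24, 13, 7, 18, 0]
D(4):
  [0, -3, -9, -6, 3]
  [11, 0, -6, 5, 6]
  [17, 8, 0, 11, 14]
  [16, 5, -1, 0, 9]
  [24, 13, 7, 18, 0]
D(5):
  [0, -3, -9, -6, 3]
  [11, 0, -6, 5, 6]
  [17, 8, 0, 11, 14]
  [16, 5, -1, 0, 9]
  [24, 13, 7, 18, 0]
Answer: W*[1][0] = 11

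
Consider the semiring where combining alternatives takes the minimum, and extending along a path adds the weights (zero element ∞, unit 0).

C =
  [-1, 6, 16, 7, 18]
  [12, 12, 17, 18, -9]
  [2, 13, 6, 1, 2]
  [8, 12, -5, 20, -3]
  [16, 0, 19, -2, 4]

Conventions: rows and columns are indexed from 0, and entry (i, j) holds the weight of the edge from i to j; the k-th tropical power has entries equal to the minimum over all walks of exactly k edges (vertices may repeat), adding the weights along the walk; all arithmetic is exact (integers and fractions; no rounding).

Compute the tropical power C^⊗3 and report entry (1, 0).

C^⊗2:
  [-2, 5, 2, 6, -3]
  [7, -9, 10, -11, -5]
  [1, 2, -4, 0, -2]
  [-3, -3, 1, -5, -3]
  [6, 4, -7, 2, -9]
C^⊗3:
  [-3, -3, 1, -5, -4]
  [-3, -5, -16, -7, -18]
  [-2, -2, -5, -4, -7]
  [-4, -3, -10, -5, -12]
  [-5, -9, -3, -11, -5]
Key observation: the optimum is the walk 1->4->3->0, with weight (-9) + (-2) + 8 = -3.
Optimal value attained by: walk 1->4->3->0.
Answer: (C^⊗3)[1][0] = -3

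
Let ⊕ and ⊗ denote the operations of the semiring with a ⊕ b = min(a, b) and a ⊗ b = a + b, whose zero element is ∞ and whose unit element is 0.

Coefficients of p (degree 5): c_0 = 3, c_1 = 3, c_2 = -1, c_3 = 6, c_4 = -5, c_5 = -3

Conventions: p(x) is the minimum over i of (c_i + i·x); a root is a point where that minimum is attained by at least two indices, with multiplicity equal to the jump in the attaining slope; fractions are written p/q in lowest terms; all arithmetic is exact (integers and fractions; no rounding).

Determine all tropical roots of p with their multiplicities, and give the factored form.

hull edge (i=0, c=3) to (i=4, c=-5): slope -2, span 4
hull edge (i=4, c=-5) to (i=5, c=-3): slope 2, span 1
Factored form: p(x) = -3 ⊗ (x ⊕ (-2)) ⊗ (x ⊕ 2) ⊗ (x ⊕ 2) ⊗ (x ⊕ 2) ⊗ (x ⊕ 2)
Answer: roots = -2 (mult 1), 2 (mult 4)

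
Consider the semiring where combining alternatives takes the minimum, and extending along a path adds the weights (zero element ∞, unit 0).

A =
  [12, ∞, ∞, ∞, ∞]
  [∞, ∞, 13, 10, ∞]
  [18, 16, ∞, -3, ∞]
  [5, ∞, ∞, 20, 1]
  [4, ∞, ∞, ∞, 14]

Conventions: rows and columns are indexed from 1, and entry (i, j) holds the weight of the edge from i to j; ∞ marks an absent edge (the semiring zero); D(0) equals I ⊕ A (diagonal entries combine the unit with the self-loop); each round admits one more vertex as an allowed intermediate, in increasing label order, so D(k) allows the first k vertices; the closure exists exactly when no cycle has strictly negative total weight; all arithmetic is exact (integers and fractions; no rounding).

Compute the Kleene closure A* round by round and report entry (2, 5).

D(0):
  [0, ∞, ∞, ∞, ∞]
  [∞, 0, 13, 10, ∞]
  [18, 16, 0, -3, ∞]
  [5, ∞, ∞, 0, 1]
  [4, ∞, ∞, ∞, 0]
D(1):
  [0, ∞, ∞, ∞, ∞]
  [∞, 0, 13, 10, ∞]
  [18, 16, 0, -3, ∞]
  [5, ∞, ∞, 0, 1]
  [4, ∞, ∞, ∞, 0]
D(2):
  [0, ∞, ∞, ∞, ∞]
  [∞, 0, 13, 10, ∞]
  [18, 16, 0, -3, ∞]
  [5, ∞, ∞, 0, 1]
  [4, ∞, ∞, ∞, 0]
D(3):
  [0, ∞, ∞, ∞, ∞]
  [31, 0, 13, 10, ∞]
  [18, 16, 0, -3, ∞]
  [5, ∞, ∞, 0, 1]
  [4, ∞, ∞, ∞, 0]
D(4):
  [0, ∞, ∞, ∞, ∞]
  [15, 0, 13, 10, 11]
  [2, 16, 0, -3, -2]
  [5, ∞, ∞, 0, 1]
  [4, ∞, ∞, ∞, 0]
D(5):
  [0, ∞, ∞, ∞, ∞]
  [15, 0, 13, 10, 11]
  [2, 16, 0, -3, -2]
  [5, ∞, ∞, 0, 1]
  [4, ∞, ∞, ∞, 0]
Answer: A*[2][5] = 11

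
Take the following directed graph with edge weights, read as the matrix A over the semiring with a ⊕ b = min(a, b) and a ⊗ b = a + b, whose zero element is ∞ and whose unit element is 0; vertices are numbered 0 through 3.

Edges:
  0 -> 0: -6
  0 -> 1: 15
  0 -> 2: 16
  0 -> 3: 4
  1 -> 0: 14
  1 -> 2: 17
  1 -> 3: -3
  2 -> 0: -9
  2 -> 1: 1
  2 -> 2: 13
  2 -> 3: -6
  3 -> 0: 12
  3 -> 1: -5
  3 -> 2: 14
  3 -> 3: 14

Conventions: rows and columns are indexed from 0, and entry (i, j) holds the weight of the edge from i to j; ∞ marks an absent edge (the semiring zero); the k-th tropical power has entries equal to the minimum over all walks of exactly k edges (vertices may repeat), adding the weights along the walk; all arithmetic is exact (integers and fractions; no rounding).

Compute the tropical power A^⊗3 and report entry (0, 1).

A^⊗2:
  [-12, -1, 10, -2]
  [8, -8, 11, 11]
  [-15, -11, 7, -5]
  [5, 9, 12, -8]
A^⊗3:
  [-18, -7, 4, -8]
  [2, 6, 9, -11]
  [-21, -10, 1, -14]
  [-1, -13, 6, 6]
Key observation: the optimum is the walk 0->0->3->1, with weight (-6) + 4 + (-5) = -7.
Optimal value attained by: walk 0->0->3->1.
Answer: (A^⊗3)[0][1] = -7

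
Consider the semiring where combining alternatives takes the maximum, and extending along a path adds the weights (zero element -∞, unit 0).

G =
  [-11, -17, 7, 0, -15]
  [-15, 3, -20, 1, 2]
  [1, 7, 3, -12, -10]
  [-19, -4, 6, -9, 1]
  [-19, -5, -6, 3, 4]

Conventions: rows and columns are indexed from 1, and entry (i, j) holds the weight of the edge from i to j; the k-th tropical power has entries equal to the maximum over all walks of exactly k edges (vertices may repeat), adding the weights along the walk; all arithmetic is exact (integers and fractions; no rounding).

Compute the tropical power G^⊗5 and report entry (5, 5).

G^⊗2:
  [8, 14, 10, -5, 1]
  [-12, 6, 7, 5, 6]
  [4, 10, 8, 8, 9]
  [7, 13, 9, 4, 5]
  [-5, 1, 9, 7, 8]
G^⊗3:
  [11, 17, 15, 15, 16]
  [8, 14, 11, 9, 10]
  [9, 15, 14, 12, 13]
  [10, 16, 14, 14, 15]
  [10, 16, 13, 11, 12]
G^⊗4:
  [16, 22, 21, 19, 20]
  [12, 18, 15, 15, 16]
  [15, 21, 18, 16, 17]
  [15, 21, 20, 18, 19]
  [14, 20, 17, 17, 18]
G^⊗5:
  [22, 28, 25, 23, 24]
  [16, 22, 21, 19, 20]
  [19, 25, 22, 22, 23]
  [21, 27, 24, 22, 23]
  [18, 24, 23, 21, 22]
Key observation: the optimum is the walk 5->4->3->2->5->5, with weight 3 + 6 + 7 + 2 + 4 = 22.
Optimal value attained by: walk 5->4->3->2->5->5.
Answer: (G^⊗5)[5][5] = 22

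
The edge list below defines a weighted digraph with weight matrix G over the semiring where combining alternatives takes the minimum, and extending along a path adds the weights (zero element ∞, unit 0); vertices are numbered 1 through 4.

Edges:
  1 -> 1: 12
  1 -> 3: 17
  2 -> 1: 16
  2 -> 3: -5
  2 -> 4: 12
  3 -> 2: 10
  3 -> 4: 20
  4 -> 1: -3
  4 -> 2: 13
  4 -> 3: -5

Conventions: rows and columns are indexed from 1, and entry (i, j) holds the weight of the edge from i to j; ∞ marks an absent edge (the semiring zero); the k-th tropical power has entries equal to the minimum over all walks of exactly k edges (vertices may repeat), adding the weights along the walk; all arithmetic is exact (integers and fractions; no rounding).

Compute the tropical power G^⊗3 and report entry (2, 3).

G^⊗2:
  [24, 27, 29, 37]
  [9, 5, 7, 15]
  [17, 33, 5, 22]
  [9, 5, 8, 15]
G^⊗3:
  [34, 39, 22, 39]
  [12, 17, 0, 17]
  [19, 15, 17, 25]
  [12, 18, 0, 17]
Key observation: the optimum is the walk 2->3->2->3, with weight (-5) + 10 + (-5) = 0.
Optimal value attained by: walk 2->3->2->3.
Answer: (G^⊗3)[2][3] = 0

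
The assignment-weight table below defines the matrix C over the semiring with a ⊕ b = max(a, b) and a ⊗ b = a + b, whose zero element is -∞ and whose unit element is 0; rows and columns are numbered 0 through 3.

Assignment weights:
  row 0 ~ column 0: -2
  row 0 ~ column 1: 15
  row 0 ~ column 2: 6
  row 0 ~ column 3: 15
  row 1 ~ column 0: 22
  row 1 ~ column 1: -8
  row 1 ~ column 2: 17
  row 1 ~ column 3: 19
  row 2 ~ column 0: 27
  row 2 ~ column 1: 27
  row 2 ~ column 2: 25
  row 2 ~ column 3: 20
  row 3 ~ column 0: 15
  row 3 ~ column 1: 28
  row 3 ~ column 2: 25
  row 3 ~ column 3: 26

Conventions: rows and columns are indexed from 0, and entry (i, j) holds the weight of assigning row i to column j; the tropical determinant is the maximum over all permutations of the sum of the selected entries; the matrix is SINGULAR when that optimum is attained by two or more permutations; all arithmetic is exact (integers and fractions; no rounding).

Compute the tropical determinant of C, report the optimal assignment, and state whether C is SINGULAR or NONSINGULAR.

σ = (0, 1, 2, 3): (-2) + (-8) + 25 + 26 = 41
σ = (0, 1, 3, 2): (-2) + (-8) + 20 + 25 = 35
σ = (0, 2, 1, 3): (-2) + 17 + 27 + 26 = 68
σ = (0, 2, 3, 1): (-2) + 17 + 20 + 28 = 63
σ = (0, 3, 1, 2): (-2) + 19 + 27 + 25 = 69
σ = (0, 3, 2, 1): (-2) + 19 + 25 + 28 = 70
σ = (1, 0, 2, 3): 15 + 22 + 25 + 26 = 88
σ = (1, 0, 3, 2): 15 + 22 + 20 + 25 = 82
σ = (1, 2, 0, 3): 15 + 17 + 27 + 26 = 85
σ = (1, 2, 3, 0): 15 + 17 + 20 + 15 = 67
σ = (1, 3, 0, 2): 15 + 19 + 27 + 25 = 86
σ = (1, 3, 2, 0): 15 + 19 + 25 + 15 = 74
σ = (2, 0, 1, 3): 6 + 22 + 27 + 26 = 81
σ = (2, 0, 3, 1): 6 + 22 + 20 + 28 = 76
σ = (2, 1, 0, 3): 6 + (-8) + 27 + 26 = 51
σ = (2, 1, 3, 0): 6 + (-8) + 20 + 15 = 33
σ = (2, 3, 0, 1): 6 + 19 + 27 + 28 = 80
σ = (2, 3, 1, 0): 6 + 19 + 27 + 15 = 67
σ = (3, 0, 1, 2): 15 + 22 + 27 + 25 = 89
σ = (3, 0, 2, 1): 15 + 22 + 25 + 28 = 90
σ = (3, 1, 0, 2): 15 + (-8) + 27 + 25 = 59
σ = (3, 1, 2, 0): 15 + (-8) + 25 + 15 = 47
σ = (3, 2, 0, 1): 15 + 17 + 27 + 28 = 87
σ = (3, 2, 1, 0): 15 + 17 + 27 + 15 = 74
Optimal value attained by: σ = (3, 0, 2, 1).
Answer: det⊕(C) = 90; verdict: NONSINGULAR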